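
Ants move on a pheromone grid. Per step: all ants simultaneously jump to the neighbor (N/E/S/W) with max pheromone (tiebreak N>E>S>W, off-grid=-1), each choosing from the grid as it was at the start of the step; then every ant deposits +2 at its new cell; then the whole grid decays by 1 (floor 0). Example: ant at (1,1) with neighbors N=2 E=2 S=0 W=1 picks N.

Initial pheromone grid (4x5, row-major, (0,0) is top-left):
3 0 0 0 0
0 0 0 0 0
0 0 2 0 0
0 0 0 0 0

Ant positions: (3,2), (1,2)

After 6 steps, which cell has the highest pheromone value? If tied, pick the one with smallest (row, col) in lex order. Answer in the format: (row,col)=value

Answer: (2,2)=8

Derivation:
Step 1: ant0:(3,2)->N->(2,2) | ant1:(1,2)->S->(2,2)
  grid max=5 at (2,2)
Step 2: ant0:(2,2)->N->(1,2) | ant1:(2,2)->N->(1,2)
  grid max=4 at (2,2)
Step 3: ant0:(1,2)->S->(2,2) | ant1:(1,2)->S->(2,2)
  grid max=7 at (2,2)
Step 4: ant0:(2,2)->N->(1,2) | ant1:(2,2)->N->(1,2)
  grid max=6 at (2,2)
Step 5: ant0:(1,2)->S->(2,2) | ant1:(1,2)->S->(2,2)
  grid max=9 at (2,2)
Step 6: ant0:(2,2)->N->(1,2) | ant1:(2,2)->N->(1,2)
  grid max=8 at (2,2)
Final grid:
  0 0 0 0 0
  0 0 7 0 0
  0 0 8 0 0
  0 0 0 0 0
Max pheromone 8 at (2,2)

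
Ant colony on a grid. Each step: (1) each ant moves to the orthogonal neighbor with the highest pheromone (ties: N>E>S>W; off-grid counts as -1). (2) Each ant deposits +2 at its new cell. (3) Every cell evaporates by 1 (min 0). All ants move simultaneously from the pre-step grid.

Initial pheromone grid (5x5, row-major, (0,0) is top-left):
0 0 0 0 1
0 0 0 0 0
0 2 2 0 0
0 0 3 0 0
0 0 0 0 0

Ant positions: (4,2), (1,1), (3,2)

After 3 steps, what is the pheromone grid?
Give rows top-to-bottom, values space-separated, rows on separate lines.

After step 1: ants at (3,2),(2,1),(2,2)
  0 0 0 0 0
  0 0 0 0 0
  0 3 3 0 0
  0 0 4 0 0
  0 0 0 0 0
After step 2: ants at (2,2),(2,2),(3,2)
  0 0 0 0 0
  0 0 0 0 0
  0 2 6 0 0
  0 0 5 0 0
  0 0 0 0 0
After step 3: ants at (3,2),(3,2),(2,2)
  0 0 0 0 0
  0 0 0 0 0
  0 1 7 0 0
  0 0 8 0 0
  0 0 0 0 0

0 0 0 0 0
0 0 0 0 0
0 1 7 0 0
0 0 8 0 0
0 0 0 0 0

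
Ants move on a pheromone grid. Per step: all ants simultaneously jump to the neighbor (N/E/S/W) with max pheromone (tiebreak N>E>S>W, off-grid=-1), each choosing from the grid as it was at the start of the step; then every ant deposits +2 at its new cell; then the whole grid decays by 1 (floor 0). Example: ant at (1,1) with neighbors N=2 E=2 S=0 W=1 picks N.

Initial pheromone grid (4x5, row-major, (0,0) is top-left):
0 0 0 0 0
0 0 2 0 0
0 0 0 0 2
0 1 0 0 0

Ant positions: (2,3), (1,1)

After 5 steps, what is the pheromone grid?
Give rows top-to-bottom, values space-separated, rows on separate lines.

After step 1: ants at (2,4),(1,2)
  0 0 0 0 0
  0 0 3 0 0
  0 0 0 0 3
  0 0 0 0 0
After step 2: ants at (1,4),(0,2)
  0 0 1 0 0
  0 0 2 0 1
  0 0 0 0 2
  0 0 0 0 0
After step 3: ants at (2,4),(1,2)
  0 0 0 0 0
  0 0 3 0 0
  0 0 0 0 3
  0 0 0 0 0
After step 4: ants at (1,4),(0,2)
  0 0 1 0 0
  0 0 2 0 1
  0 0 0 0 2
  0 0 0 0 0
After step 5: ants at (2,4),(1,2)
  0 0 0 0 0
  0 0 3 0 0
  0 0 0 0 3
  0 0 0 0 0

0 0 0 0 0
0 0 3 0 0
0 0 0 0 3
0 0 0 0 0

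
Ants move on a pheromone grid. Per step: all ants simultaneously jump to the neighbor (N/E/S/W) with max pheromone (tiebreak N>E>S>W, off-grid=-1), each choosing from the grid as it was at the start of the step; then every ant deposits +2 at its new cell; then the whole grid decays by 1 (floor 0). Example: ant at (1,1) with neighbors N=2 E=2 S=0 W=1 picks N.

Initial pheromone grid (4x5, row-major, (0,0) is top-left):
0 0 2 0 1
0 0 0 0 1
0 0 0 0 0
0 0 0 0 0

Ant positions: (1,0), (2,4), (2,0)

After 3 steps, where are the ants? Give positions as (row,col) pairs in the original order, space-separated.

Step 1: ant0:(1,0)->N->(0,0) | ant1:(2,4)->N->(1,4) | ant2:(2,0)->N->(1,0)
  grid max=2 at (1,4)
Step 2: ant0:(0,0)->S->(1,0) | ant1:(1,4)->N->(0,4) | ant2:(1,0)->N->(0,0)
  grid max=2 at (0,0)
Step 3: ant0:(1,0)->N->(0,0) | ant1:(0,4)->S->(1,4) | ant2:(0,0)->S->(1,0)
  grid max=3 at (0,0)

(0,0) (1,4) (1,0)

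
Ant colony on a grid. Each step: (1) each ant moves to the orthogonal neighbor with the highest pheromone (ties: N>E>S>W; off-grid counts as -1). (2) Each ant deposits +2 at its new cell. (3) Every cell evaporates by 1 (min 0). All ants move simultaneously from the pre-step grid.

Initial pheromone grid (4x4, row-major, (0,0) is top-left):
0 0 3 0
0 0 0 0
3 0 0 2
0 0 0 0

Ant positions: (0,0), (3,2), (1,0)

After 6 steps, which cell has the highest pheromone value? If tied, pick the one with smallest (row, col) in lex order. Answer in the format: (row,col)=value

Step 1: ant0:(0,0)->E->(0,1) | ant1:(3,2)->N->(2,2) | ant2:(1,0)->S->(2,0)
  grid max=4 at (2,0)
Step 2: ant0:(0,1)->E->(0,2) | ant1:(2,2)->E->(2,3) | ant2:(2,0)->N->(1,0)
  grid max=3 at (0,2)
Step 3: ant0:(0,2)->E->(0,3) | ant1:(2,3)->N->(1,3) | ant2:(1,0)->S->(2,0)
  grid max=4 at (2,0)
Step 4: ant0:(0,3)->W->(0,2) | ant1:(1,3)->N->(0,3) | ant2:(2,0)->N->(1,0)
  grid max=3 at (0,2)
Step 5: ant0:(0,2)->E->(0,3) | ant1:(0,3)->W->(0,2) | ant2:(1,0)->S->(2,0)
  grid max=4 at (0,2)
Step 6: ant0:(0,3)->W->(0,2) | ant1:(0,2)->E->(0,3) | ant2:(2,0)->N->(1,0)
  grid max=5 at (0,2)
Final grid:
  0 0 5 4
  1 0 0 0
  3 0 0 0
  0 0 0 0
Max pheromone 5 at (0,2)

Answer: (0,2)=5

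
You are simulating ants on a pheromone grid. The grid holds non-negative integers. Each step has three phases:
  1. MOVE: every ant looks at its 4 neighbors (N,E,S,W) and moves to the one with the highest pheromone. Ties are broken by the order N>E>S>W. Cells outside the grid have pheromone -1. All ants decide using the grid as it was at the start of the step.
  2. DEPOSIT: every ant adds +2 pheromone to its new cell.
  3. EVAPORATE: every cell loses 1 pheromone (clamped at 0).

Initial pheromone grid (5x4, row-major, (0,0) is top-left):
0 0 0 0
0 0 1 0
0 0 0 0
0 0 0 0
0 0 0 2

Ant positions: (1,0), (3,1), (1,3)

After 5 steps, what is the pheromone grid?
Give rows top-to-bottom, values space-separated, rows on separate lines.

After step 1: ants at (0,0),(2,1),(1,2)
  1 0 0 0
  0 0 2 0
  0 1 0 0
  0 0 0 0
  0 0 0 1
After step 2: ants at (0,1),(1,1),(0,2)
  0 1 1 0
  0 1 1 0
  0 0 0 0
  0 0 0 0
  0 0 0 0
After step 3: ants at (0,2),(0,1),(1,2)
  0 2 2 0
  0 0 2 0
  0 0 0 0
  0 0 0 0
  0 0 0 0
After step 4: ants at (1,2),(0,2),(0,2)
  0 1 5 0
  0 0 3 0
  0 0 0 0
  0 0 0 0
  0 0 0 0
After step 5: ants at (0,2),(1,2),(1,2)
  0 0 6 0
  0 0 6 0
  0 0 0 0
  0 0 0 0
  0 0 0 0

0 0 6 0
0 0 6 0
0 0 0 0
0 0 0 0
0 0 0 0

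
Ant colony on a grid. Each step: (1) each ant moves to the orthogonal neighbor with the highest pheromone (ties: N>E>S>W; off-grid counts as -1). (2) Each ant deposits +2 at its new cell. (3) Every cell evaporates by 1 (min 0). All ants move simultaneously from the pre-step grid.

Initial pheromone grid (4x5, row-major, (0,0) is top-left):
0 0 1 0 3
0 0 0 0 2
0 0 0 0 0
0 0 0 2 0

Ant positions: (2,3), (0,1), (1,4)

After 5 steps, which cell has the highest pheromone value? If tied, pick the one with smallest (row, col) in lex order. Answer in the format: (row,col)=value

Step 1: ant0:(2,3)->S->(3,3) | ant1:(0,1)->E->(0,2) | ant2:(1,4)->N->(0,4)
  grid max=4 at (0,4)
Step 2: ant0:(3,3)->N->(2,3) | ant1:(0,2)->E->(0,3) | ant2:(0,4)->S->(1,4)
  grid max=3 at (0,4)
Step 3: ant0:(2,3)->S->(3,3) | ant1:(0,3)->E->(0,4) | ant2:(1,4)->N->(0,4)
  grid max=6 at (0,4)
Step 4: ant0:(3,3)->N->(2,3) | ant1:(0,4)->S->(1,4) | ant2:(0,4)->S->(1,4)
  grid max=5 at (0,4)
Step 5: ant0:(2,3)->S->(3,3) | ant1:(1,4)->N->(0,4) | ant2:(1,4)->N->(0,4)
  grid max=8 at (0,4)
Final grid:
  0 0 0 0 8
  0 0 0 0 3
  0 0 0 0 0
  0 0 0 3 0
Max pheromone 8 at (0,4)

Answer: (0,4)=8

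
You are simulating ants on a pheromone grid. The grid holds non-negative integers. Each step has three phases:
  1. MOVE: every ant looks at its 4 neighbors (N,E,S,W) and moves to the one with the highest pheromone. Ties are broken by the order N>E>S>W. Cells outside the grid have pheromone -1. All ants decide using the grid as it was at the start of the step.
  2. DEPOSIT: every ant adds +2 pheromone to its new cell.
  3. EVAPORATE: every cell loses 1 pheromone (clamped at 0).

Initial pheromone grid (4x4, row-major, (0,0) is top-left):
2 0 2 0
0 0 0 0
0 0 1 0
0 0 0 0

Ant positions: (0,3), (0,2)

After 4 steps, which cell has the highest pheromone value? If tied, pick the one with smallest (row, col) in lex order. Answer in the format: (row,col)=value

Answer: (0,2)=6

Derivation:
Step 1: ant0:(0,3)->W->(0,2) | ant1:(0,2)->E->(0,3)
  grid max=3 at (0,2)
Step 2: ant0:(0,2)->E->(0,3) | ant1:(0,3)->W->(0,2)
  grid max=4 at (0,2)
Step 3: ant0:(0,3)->W->(0,2) | ant1:(0,2)->E->(0,3)
  grid max=5 at (0,2)
Step 4: ant0:(0,2)->E->(0,3) | ant1:(0,3)->W->(0,2)
  grid max=6 at (0,2)
Final grid:
  0 0 6 4
  0 0 0 0
  0 0 0 0
  0 0 0 0
Max pheromone 6 at (0,2)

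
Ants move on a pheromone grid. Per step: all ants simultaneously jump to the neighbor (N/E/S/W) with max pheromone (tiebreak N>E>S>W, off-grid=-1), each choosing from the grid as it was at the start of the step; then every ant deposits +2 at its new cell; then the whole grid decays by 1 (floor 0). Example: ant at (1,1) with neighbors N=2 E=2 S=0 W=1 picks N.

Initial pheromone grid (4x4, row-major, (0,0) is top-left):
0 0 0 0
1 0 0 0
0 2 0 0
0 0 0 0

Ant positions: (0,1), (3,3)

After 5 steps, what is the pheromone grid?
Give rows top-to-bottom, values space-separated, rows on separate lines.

After step 1: ants at (0,2),(2,3)
  0 0 1 0
  0 0 0 0
  0 1 0 1
  0 0 0 0
After step 2: ants at (0,3),(1,3)
  0 0 0 1
  0 0 0 1
  0 0 0 0
  0 0 0 0
After step 3: ants at (1,3),(0,3)
  0 0 0 2
  0 0 0 2
  0 0 0 0
  0 0 0 0
After step 4: ants at (0,3),(1,3)
  0 0 0 3
  0 0 0 3
  0 0 0 0
  0 0 0 0
After step 5: ants at (1,3),(0,3)
  0 0 0 4
  0 0 0 4
  0 0 0 0
  0 0 0 0

0 0 0 4
0 0 0 4
0 0 0 0
0 0 0 0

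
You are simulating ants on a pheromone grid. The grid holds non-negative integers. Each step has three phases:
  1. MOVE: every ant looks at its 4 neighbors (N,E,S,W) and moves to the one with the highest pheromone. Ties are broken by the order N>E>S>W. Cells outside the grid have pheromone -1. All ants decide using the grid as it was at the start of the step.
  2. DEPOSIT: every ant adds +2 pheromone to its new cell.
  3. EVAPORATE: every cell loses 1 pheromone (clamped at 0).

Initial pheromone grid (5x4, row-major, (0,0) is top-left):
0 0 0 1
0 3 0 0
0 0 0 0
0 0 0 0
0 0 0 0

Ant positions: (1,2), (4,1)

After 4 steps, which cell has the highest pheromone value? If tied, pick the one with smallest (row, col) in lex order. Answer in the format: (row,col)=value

Step 1: ant0:(1,2)->W->(1,1) | ant1:(4,1)->N->(3,1)
  grid max=4 at (1,1)
Step 2: ant0:(1,1)->N->(0,1) | ant1:(3,1)->N->(2,1)
  grid max=3 at (1,1)
Step 3: ant0:(0,1)->S->(1,1) | ant1:(2,1)->N->(1,1)
  grid max=6 at (1,1)
Step 4: ant0:(1,1)->N->(0,1) | ant1:(1,1)->N->(0,1)
  grid max=5 at (1,1)
Final grid:
  0 3 0 0
  0 5 0 0
  0 0 0 0
  0 0 0 0
  0 0 0 0
Max pheromone 5 at (1,1)

Answer: (1,1)=5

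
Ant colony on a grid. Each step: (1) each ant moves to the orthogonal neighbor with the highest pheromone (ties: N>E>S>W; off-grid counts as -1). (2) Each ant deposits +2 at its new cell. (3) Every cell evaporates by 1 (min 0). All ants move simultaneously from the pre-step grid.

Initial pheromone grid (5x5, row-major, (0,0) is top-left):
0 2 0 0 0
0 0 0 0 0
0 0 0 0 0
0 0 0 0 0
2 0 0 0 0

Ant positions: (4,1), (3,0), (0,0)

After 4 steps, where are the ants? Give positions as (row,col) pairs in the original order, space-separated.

Step 1: ant0:(4,1)->W->(4,0) | ant1:(3,0)->S->(4,0) | ant2:(0,0)->E->(0,1)
  grid max=5 at (4,0)
Step 2: ant0:(4,0)->N->(3,0) | ant1:(4,0)->N->(3,0) | ant2:(0,1)->E->(0,2)
  grid max=4 at (4,0)
Step 3: ant0:(3,0)->S->(4,0) | ant1:(3,0)->S->(4,0) | ant2:(0,2)->W->(0,1)
  grid max=7 at (4,0)
Step 4: ant0:(4,0)->N->(3,0) | ant1:(4,0)->N->(3,0) | ant2:(0,1)->E->(0,2)
  grid max=6 at (4,0)

(3,0) (3,0) (0,2)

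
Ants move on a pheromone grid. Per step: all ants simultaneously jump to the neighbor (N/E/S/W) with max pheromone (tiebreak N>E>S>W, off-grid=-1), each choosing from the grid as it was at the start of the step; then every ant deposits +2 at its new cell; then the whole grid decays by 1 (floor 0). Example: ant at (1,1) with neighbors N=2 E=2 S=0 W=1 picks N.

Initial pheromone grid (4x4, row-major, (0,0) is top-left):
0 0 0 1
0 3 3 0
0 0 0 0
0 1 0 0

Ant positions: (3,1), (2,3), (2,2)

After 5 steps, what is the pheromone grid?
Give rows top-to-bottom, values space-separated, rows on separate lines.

After step 1: ants at (2,1),(1,3),(1,2)
  0 0 0 0
  0 2 4 1
  0 1 0 0
  0 0 0 0
After step 2: ants at (1,1),(1,2),(1,1)
  0 0 0 0
  0 5 5 0
  0 0 0 0
  0 0 0 0
After step 3: ants at (1,2),(1,1),(1,2)
  0 0 0 0
  0 6 8 0
  0 0 0 0
  0 0 0 0
After step 4: ants at (1,1),(1,2),(1,1)
  0 0 0 0
  0 9 9 0
  0 0 0 0
  0 0 0 0
After step 5: ants at (1,2),(1,1),(1,2)
  0 0 0 0
  0 10 12 0
  0 0 0 0
  0 0 0 0

0 0 0 0
0 10 12 0
0 0 0 0
0 0 0 0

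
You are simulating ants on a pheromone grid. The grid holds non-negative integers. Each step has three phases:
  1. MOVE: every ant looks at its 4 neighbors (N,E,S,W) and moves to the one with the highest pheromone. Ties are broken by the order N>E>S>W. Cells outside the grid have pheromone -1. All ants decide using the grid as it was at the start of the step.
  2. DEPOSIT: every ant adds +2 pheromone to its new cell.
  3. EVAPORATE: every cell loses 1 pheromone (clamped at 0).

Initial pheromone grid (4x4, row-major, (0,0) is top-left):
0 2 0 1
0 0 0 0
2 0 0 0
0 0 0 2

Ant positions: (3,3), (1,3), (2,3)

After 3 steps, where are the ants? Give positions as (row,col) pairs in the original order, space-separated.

Step 1: ant0:(3,3)->N->(2,3) | ant1:(1,3)->N->(0,3) | ant2:(2,3)->S->(3,3)
  grid max=3 at (3,3)
Step 2: ant0:(2,3)->S->(3,3) | ant1:(0,3)->S->(1,3) | ant2:(3,3)->N->(2,3)
  grid max=4 at (3,3)
Step 3: ant0:(3,3)->N->(2,3) | ant1:(1,3)->S->(2,3) | ant2:(2,3)->S->(3,3)
  grid max=5 at (2,3)

(2,3) (2,3) (3,3)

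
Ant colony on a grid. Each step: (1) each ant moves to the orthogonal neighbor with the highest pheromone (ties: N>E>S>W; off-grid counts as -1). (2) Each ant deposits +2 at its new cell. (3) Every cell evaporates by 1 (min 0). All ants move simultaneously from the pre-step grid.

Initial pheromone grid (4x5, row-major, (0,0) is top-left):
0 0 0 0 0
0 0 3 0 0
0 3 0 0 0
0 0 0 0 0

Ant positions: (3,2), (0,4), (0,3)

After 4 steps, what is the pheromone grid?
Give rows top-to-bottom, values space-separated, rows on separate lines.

After step 1: ants at (2,2),(1,4),(0,4)
  0 0 0 0 1
  0 0 2 0 1
  0 2 1 0 0
  0 0 0 0 0
After step 2: ants at (1,2),(0,4),(1,4)
  0 0 0 0 2
  0 0 3 0 2
  0 1 0 0 0
  0 0 0 0 0
After step 3: ants at (0,2),(1,4),(0,4)
  0 0 1 0 3
  0 0 2 0 3
  0 0 0 0 0
  0 0 0 0 0
After step 4: ants at (1,2),(0,4),(1,4)
  0 0 0 0 4
  0 0 3 0 4
  0 0 0 0 0
  0 0 0 0 0

0 0 0 0 4
0 0 3 0 4
0 0 0 0 0
0 0 0 0 0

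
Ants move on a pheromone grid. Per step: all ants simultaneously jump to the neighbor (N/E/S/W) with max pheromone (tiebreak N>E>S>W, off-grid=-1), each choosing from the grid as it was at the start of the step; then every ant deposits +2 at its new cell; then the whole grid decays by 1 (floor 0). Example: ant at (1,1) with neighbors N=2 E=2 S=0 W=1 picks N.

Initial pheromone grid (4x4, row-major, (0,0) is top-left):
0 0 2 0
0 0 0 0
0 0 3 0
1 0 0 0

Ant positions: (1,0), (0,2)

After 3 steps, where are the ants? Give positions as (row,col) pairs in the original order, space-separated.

Step 1: ant0:(1,0)->N->(0,0) | ant1:(0,2)->E->(0,3)
  grid max=2 at (2,2)
Step 2: ant0:(0,0)->E->(0,1) | ant1:(0,3)->W->(0,2)
  grid max=2 at (0,2)
Step 3: ant0:(0,1)->E->(0,2) | ant1:(0,2)->W->(0,1)
  grid max=3 at (0,2)

(0,2) (0,1)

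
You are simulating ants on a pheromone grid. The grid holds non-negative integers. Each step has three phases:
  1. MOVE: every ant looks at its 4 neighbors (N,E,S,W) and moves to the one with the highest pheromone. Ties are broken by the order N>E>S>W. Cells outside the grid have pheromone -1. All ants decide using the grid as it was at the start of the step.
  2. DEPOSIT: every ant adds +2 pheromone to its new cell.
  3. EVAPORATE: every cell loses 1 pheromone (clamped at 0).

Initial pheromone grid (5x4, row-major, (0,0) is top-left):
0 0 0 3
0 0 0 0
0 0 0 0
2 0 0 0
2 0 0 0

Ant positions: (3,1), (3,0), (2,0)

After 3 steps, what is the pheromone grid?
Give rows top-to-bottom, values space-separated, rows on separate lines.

After step 1: ants at (3,0),(4,0),(3,0)
  0 0 0 2
  0 0 0 0
  0 0 0 0
  5 0 0 0
  3 0 0 0
After step 2: ants at (4,0),(3,0),(4,0)
  0 0 0 1
  0 0 0 0
  0 0 0 0
  6 0 0 0
  6 0 0 0
After step 3: ants at (3,0),(4,0),(3,0)
  0 0 0 0
  0 0 0 0
  0 0 0 0
  9 0 0 0
  7 0 0 0

0 0 0 0
0 0 0 0
0 0 0 0
9 0 0 0
7 0 0 0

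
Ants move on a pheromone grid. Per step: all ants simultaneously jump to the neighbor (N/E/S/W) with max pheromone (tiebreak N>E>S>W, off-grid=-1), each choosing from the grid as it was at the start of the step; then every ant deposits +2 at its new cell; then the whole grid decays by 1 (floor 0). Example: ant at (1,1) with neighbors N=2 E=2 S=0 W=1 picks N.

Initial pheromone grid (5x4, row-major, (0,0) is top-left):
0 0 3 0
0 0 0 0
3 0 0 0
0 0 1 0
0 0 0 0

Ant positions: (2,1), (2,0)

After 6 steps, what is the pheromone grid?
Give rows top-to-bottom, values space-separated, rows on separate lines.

After step 1: ants at (2,0),(1,0)
  0 0 2 0
  1 0 0 0
  4 0 0 0
  0 0 0 0
  0 0 0 0
After step 2: ants at (1,0),(2,0)
  0 0 1 0
  2 0 0 0
  5 0 0 0
  0 0 0 0
  0 0 0 0
After step 3: ants at (2,0),(1,0)
  0 0 0 0
  3 0 0 0
  6 0 0 0
  0 0 0 0
  0 0 0 0
After step 4: ants at (1,0),(2,0)
  0 0 0 0
  4 0 0 0
  7 0 0 0
  0 0 0 0
  0 0 0 0
After step 5: ants at (2,0),(1,0)
  0 0 0 0
  5 0 0 0
  8 0 0 0
  0 0 0 0
  0 0 0 0
After step 6: ants at (1,0),(2,0)
  0 0 0 0
  6 0 0 0
  9 0 0 0
  0 0 0 0
  0 0 0 0

0 0 0 0
6 0 0 0
9 0 0 0
0 0 0 0
0 0 0 0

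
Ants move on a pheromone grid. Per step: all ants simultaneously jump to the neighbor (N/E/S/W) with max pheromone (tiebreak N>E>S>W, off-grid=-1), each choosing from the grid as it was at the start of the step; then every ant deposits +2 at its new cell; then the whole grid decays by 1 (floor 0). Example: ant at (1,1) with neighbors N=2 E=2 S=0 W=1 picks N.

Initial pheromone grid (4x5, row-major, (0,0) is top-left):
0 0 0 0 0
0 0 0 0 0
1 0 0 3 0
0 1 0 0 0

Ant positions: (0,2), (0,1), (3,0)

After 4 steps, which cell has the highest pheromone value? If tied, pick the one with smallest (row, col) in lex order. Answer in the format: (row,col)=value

Answer: (0,2)=4

Derivation:
Step 1: ant0:(0,2)->E->(0,3) | ant1:(0,1)->E->(0,2) | ant2:(3,0)->N->(2,0)
  grid max=2 at (2,0)
Step 2: ant0:(0,3)->W->(0,2) | ant1:(0,2)->E->(0,3) | ant2:(2,0)->N->(1,0)
  grid max=2 at (0,2)
Step 3: ant0:(0,2)->E->(0,3) | ant1:(0,3)->W->(0,2) | ant2:(1,0)->S->(2,0)
  grid max=3 at (0,2)
Step 4: ant0:(0,3)->W->(0,2) | ant1:(0,2)->E->(0,3) | ant2:(2,0)->N->(1,0)
  grid max=4 at (0,2)
Final grid:
  0 0 4 4 0
  1 0 0 0 0
  1 0 0 0 0
  0 0 0 0 0
Max pheromone 4 at (0,2)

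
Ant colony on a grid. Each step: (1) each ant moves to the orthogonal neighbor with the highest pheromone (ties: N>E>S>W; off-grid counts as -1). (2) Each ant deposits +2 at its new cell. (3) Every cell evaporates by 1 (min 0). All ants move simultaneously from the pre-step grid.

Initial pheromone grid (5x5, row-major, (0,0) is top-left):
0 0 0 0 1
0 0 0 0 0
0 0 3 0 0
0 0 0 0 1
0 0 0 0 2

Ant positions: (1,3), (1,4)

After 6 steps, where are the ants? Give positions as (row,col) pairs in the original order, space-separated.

Step 1: ant0:(1,3)->N->(0,3) | ant1:(1,4)->N->(0,4)
  grid max=2 at (0,4)
Step 2: ant0:(0,3)->E->(0,4) | ant1:(0,4)->W->(0,3)
  grid max=3 at (0,4)
Step 3: ant0:(0,4)->W->(0,3) | ant1:(0,3)->E->(0,4)
  grid max=4 at (0,4)
Step 4: ant0:(0,3)->E->(0,4) | ant1:(0,4)->W->(0,3)
  grid max=5 at (0,4)
Step 5: ant0:(0,4)->W->(0,3) | ant1:(0,3)->E->(0,4)
  grid max=6 at (0,4)
Step 6: ant0:(0,3)->E->(0,4) | ant1:(0,4)->W->(0,3)
  grid max=7 at (0,4)

(0,4) (0,3)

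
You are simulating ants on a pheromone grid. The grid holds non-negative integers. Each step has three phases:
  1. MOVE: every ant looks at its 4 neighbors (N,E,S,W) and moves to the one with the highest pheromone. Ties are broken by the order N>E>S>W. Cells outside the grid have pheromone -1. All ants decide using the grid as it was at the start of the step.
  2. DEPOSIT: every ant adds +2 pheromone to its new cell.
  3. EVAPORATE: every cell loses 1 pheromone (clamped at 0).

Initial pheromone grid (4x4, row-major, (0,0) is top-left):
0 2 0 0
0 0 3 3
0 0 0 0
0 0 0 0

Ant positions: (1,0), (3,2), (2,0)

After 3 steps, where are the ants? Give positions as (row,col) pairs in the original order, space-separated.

Step 1: ant0:(1,0)->N->(0,0) | ant1:(3,2)->N->(2,2) | ant2:(2,0)->N->(1,0)
  grid max=2 at (1,2)
Step 2: ant0:(0,0)->E->(0,1) | ant1:(2,2)->N->(1,2) | ant2:(1,0)->N->(0,0)
  grid max=3 at (1,2)
Step 3: ant0:(0,1)->W->(0,0) | ant1:(1,2)->E->(1,3) | ant2:(0,0)->E->(0,1)
  grid max=3 at (0,0)

(0,0) (1,3) (0,1)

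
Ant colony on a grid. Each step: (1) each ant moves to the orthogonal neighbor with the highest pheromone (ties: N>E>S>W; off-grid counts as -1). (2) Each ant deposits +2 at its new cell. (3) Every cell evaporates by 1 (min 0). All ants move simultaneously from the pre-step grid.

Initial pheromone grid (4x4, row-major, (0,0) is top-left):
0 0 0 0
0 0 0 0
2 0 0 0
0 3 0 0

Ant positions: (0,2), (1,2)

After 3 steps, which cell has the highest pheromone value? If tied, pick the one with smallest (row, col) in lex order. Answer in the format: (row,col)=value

Answer: (0,2)=3

Derivation:
Step 1: ant0:(0,2)->E->(0,3) | ant1:(1,2)->N->(0,2)
  grid max=2 at (3,1)
Step 2: ant0:(0,3)->W->(0,2) | ant1:(0,2)->E->(0,3)
  grid max=2 at (0,2)
Step 3: ant0:(0,2)->E->(0,3) | ant1:(0,3)->W->(0,2)
  grid max=3 at (0,2)
Final grid:
  0 0 3 3
  0 0 0 0
  0 0 0 0
  0 0 0 0
Max pheromone 3 at (0,2)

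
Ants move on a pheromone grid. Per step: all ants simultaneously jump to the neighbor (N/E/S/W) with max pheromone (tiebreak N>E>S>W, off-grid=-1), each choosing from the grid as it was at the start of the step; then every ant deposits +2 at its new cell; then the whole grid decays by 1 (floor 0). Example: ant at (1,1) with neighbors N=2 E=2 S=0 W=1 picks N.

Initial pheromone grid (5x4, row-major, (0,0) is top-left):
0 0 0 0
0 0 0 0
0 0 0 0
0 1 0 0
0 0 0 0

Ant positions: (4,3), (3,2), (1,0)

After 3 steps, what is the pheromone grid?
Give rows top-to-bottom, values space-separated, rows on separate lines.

After step 1: ants at (3,3),(3,1),(0,0)
  1 0 0 0
  0 0 0 0
  0 0 0 0
  0 2 0 1
  0 0 0 0
After step 2: ants at (2,3),(2,1),(0,1)
  0 1 0 0
  0 0 0 0
  0 1 0 1
  0 1 0 0
  0 0 0 0
After step 3: ants at (1,3),(3,1),(0,2)
  0 0 1 0
  0 0 0 1
  0 0 0 0
  0 2 0 0
  0 0 0 0

0 0 1 0
0 0 0 1
0 0 0 0
0 2 0 0
0 0 0 0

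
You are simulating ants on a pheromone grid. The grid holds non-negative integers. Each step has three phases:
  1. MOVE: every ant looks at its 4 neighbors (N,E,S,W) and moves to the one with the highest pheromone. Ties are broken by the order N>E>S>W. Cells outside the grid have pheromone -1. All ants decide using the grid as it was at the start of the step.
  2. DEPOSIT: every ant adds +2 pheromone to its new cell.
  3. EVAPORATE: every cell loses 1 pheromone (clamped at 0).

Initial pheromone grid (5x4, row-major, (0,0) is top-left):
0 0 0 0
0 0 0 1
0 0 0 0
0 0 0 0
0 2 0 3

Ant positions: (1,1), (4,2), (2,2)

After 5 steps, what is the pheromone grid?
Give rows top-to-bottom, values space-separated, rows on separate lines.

After step 1: ants at (0,1),(4,3),(1,2)
  0 1 0 0
  0 0 1 0
  0 0 0 0
  0 0 0 0
  0 1 0 4
After step 2: ants at (0,2),(3,3),(0,2)
  0 0 3 0
  0 0 0 0
  0 0 0 0
  0 0 0 1
  0 0 0 3
After step 3: ants at (0,3),(4,3),(0,3)
  0 0 2 3
  0 0 0 0
  0 0 0 0
  0 0 0 0
  0 0 0 4
After step 4: ants at (0,2),(3,3),(0,2)
  0 0 5 2
  0 0 0 0
  0 0 0 0
  0 0 0 1
  0 0 0 3
After step 5: ants at (0,3),(4,3),(0,3)
  0 0 4 5
  0 0 0 0
  0 0 0 0
  0 0 0 0
  0 0 0 4

0 0 4 5
0 0 0 0
0 0 0 0
0 0 0 0
0 0 0 4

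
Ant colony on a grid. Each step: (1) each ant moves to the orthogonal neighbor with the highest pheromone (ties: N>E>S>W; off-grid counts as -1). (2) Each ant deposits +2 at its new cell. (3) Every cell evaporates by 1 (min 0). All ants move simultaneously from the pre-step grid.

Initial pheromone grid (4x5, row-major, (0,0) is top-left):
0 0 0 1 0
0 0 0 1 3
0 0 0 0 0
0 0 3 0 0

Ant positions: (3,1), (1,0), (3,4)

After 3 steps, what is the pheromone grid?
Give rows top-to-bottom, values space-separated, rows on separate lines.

After step 1: ants at (3,2),(0,0),(2,4)
  1 0 0 0 0
  0 0 0 0 2
  0 0 0 0 1
  0 0 4 0 0
After step 2: ants at (2,2),(0,1),(1,4)
  0 1 0 0 0
  0 0 0 0 3
  0 0 1 0 0
  0 0 3 0 0
After step 3: ants at (3,2),(0,2),(0,4)
  0 0 1 0 1
  0 0 0 0 2
  0 0 0 0 0
  0 0 4 0 0

0 0 1 0 1
0 0 0 0 2
0 0 0 0 0
0 0 4 0 0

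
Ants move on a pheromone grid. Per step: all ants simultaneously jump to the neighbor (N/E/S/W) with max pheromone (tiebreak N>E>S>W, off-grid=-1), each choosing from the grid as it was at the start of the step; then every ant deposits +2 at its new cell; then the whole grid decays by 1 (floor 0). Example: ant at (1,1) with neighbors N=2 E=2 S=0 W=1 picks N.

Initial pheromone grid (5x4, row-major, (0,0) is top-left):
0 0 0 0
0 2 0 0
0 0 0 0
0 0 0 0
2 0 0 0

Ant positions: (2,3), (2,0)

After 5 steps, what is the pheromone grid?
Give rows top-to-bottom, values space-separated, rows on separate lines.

After step 1: ants at (1,3),(1,0)
  0 0 0 0
  1 1 0 1
  0 0 0 0
  0 0 0 0
  1 0 0 0
After step 2: ants at (0,3),(1,1)
  0 0 0 1
  0 2 0 0
  0 0 0 0
  0 0 0 0
  0 0 0 0
After step 3: ants at (1,3),(0,1)
  0 1 0 0
  0 1 0 1
  0 0 0 0
  0 0 0 0
  0 0 0 0
After step 4: ants at (0,3),(1,1)
  0 0 0 1
  0 2 0 0
  0 0 0 0
  0 0 0 0
  0 0 0 0
After step 5: ants at (1,3),(0,1)
  0 1 0 0
  0 1 0 1
  0 0 0 0
  0 0 0 0
  0 0 0 0

0 1 0 0
0 1 0 1
0 0 0 0
0 0 0 0
0 0 0 0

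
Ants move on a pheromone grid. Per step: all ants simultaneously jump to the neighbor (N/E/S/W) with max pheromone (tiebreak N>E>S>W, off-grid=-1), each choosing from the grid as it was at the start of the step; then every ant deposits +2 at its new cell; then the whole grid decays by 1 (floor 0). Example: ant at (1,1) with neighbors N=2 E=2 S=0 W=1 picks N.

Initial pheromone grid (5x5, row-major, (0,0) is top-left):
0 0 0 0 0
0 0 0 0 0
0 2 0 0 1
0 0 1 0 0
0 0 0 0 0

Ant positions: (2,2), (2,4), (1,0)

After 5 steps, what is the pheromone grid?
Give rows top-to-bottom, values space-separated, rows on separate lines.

After step 1: ants at (2,1),(1,4),(0,0)
  1 0 0 0 0
  0 0 0 0 1
  0 3 0 0 0
  0 0 0 0 0
  0 0 0 0 0
After step 2: ants at (1,1),(0,4),(0,1)
  0 1 0 0 1
  0 1 0 0 0
  0 2 0 0 0
  0 0 0 0 0
  0 0 0 0 0
After step 3: ants at (2,1),(1,4),(1,1)
  0 0 0 0 0
  0 2 0 0 1
  0 3 0 0 0
  0 0 0 0 0
  0 0 0 0 0
After step 4: ants at (1,1),(0,4),(2,1)
  0 0 0 0 1
  0 3 0 0 0
  0 4 0 0 0
  0 0 0 0 0
  0 0 0 0 0
After step 5: ants at (2,1),(1,4),(1,1)
  0 0 0 0 0
  0 4 0 0 1
  0 5 0 0 0
  0 0 0 0 0
  0 0 0 0 0

0 0 0 0 0
0 4 0 0 1
0 5 0 0 0
0 0 0 0 0
0 0 0 0 0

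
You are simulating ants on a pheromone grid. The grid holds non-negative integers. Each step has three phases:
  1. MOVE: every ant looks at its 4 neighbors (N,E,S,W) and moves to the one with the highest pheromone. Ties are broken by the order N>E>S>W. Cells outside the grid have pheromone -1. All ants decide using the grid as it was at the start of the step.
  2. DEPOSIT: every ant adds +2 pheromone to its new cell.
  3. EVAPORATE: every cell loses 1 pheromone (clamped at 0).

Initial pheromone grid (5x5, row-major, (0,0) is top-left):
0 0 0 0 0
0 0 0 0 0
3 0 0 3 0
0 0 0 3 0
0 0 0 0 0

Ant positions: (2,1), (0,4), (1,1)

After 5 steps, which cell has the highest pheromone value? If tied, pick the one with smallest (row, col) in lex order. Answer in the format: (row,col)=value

Answer: (2,0)=4

Derivation:
Step 1: ant0:(2,1)->W->(2,0) | ant1:(0,4)->S->(1,4) | ant2:(1,1)->N->(0,1)
  grid max=4 at (2,0)
Step 2: ant0:(2,0)->N->(1,0) | ant1:(1,4)->N->(0,4) | ant2:(0,1)->E->(0,2)
  grid max=3 at (2,0)
Step 3: ant0:(1,0)->S->(2,0) | ant1:(0,4)->S->(1,4) | ant2:(0,2)->E->(0,3)
  grid max=4 at (2,0)
Step 4: ant0:(2,0)->N->(1,0) | ant1:(1,4)->N->(0,4) | ant2:(0,3)->E->(0,4)
  grid max=3 at (0,4)
Step 5: ant0:(1,0)->S->(2,0) | ant1:(0,4)->S->(1,4) | ant2:(0,4)->S->(1,4)
  grid max=4 at (2,0)
Final grid:
  0 0 0 0 2
  0 0 0 0 3
  4 0 0 0 0
  0 0 0 0 0
  0 0 0 0 0
Max pheromone 4 at (2,0)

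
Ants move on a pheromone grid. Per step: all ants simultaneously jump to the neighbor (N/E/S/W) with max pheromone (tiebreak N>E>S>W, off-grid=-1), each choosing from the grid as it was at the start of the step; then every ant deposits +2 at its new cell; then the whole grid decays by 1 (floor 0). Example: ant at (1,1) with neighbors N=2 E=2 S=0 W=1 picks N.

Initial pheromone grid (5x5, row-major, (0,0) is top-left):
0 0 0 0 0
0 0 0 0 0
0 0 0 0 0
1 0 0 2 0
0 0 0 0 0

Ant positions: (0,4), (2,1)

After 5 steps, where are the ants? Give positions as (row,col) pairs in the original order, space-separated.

Step 1: ant0:(0,4)->S->(1,4) | ant1:(2,1)->N->(1,1)
  grid max=1 at (1,1)
Step 2: ant0:(1,4)->N->(0,4) | ant1:(1,1)->N->(0,1)
  grid max=1 at (0,1)
Step 3: ant0:(0,4)->S->(1,4) | ant1:(0,1)->E->(0,2)
  grid max=1 at (0,2)
Step 4: ant0:(1,4)->N->(0,4) | ant1:(0,2)->E->(0,3)
  grid max=1 at (0,3)
Step 5: ant0:(0,4)->W->(0,3) | ant1:(0,3)->E->(0,4)
  grid max=2 at (0,3)

(0,3) (0,4)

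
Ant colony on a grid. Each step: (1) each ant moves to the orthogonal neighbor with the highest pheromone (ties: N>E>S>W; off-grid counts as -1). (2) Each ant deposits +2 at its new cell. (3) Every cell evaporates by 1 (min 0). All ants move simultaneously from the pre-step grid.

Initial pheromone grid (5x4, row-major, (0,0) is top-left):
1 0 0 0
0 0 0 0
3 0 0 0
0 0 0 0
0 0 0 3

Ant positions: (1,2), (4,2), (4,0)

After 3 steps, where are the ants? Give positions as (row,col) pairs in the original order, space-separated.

Step 1: ant0:(1,2)->N->(0,2) | ant1:(4,2)->E->(4,3) | ant2:(4,0)->N->(3,0)
  grid max=4 at (4,3)
Step 2: ant0:(0,2)->E->(0,3) | ant1:(4,3)->N->(3,3) | ant2:(3,0)->N->(2,0)
  grid max=3 at (2,0)
Step 3: ant0:(0,3)->S->(1,3) | ant1:(3,3)->S->(4,3) | ant2:(2,0)->N->(1,0)
  grid max=4 at (4,3)

(1,3) (4,3) (1,0)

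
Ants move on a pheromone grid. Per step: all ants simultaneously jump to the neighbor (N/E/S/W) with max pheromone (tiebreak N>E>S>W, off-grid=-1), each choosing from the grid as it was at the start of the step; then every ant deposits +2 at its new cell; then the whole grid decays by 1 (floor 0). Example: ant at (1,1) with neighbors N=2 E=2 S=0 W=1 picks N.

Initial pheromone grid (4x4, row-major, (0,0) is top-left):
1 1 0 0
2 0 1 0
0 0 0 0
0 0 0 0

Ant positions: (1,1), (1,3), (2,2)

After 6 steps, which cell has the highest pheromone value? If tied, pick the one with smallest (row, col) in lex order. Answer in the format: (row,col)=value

Step 1: ant0:(1,1)->W->(1,0) | ant1:(1,3)->W->(1,2) | ant2:(2,2)->N->(1,2)
  grid max=4 at (1,2)
Step 2: ant0:(1,0)->N->(0,0) | ant1:(1,2)->N->(0,2) | ant2:(1,2)->N->(0,2)
  grid max=3 at (0,2)
Step 3: ant0:(0,0)->S->(1,0) | ant1:(0,2)->S->(1,2) | ant2:(0,2)->S->(1,2)
  grid max=6 at (1,2)
Step 4: ant0:(1,0)->N->(0,0) | ant1:(1,2)->N->(0,2) | ant2:(1,2)->N->(0,2)
  grid max=5 at (0,2)
Step 5: ant0:(0,0)->S->(1,0) | ant1:(0,2)->S->(1,2) | ant2:(0,2)->S->(1,2)
  grid max=8 at (1,2)
Step 6: ant0:(1,0)->N->(0,0) | ant1:(1,2)->N->(0,2) | ant2:(1,2)->N->(0,2)
  grid max=7 at (0,2)
Final grid:
  1 0 7 0
  2 0 7 0
  0 0 0 0
  0 0 0 0
Max pheromone 7 at (0,2)

Answer: (0,2)=7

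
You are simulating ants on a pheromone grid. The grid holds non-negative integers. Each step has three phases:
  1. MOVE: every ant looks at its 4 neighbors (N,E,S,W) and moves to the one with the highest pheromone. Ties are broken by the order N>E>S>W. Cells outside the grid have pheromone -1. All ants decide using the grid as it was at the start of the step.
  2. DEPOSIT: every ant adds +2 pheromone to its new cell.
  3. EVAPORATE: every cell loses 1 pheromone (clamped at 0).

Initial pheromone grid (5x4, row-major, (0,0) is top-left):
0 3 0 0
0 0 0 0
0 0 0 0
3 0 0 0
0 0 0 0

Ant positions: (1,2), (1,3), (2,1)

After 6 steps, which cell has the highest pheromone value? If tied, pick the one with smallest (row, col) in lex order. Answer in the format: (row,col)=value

Step 1: ant0:(1,2)->N->(0,2) | ant1:(1,3)->N->(0,3) | ant2:(2,1)->N->(1,1)
  grid max=2 at (0,1)
Step 2: ant0:(0,2)->W->(0,1) | ant1:(0,3)->W->(0,2) | ant2:(1,1)->N->(0,1)
  grid max=5 at (0,1)
Step 3: ant0:(0,1)->E->(0,2) | ant1:(0,2)->W->(0,1) | ant2:(0,1)->E->(0,2)
  grid max=6 at (0,1)
Step 4: ant0:(0,2)->W->(0,1) | ant1:(0,1)->E->(0,2) | ant2:(0,2)->W->(0,1)
  grid max=9 at (0,1)
Step 5: ant0:(0,1)->E->(0,2) | ant1:(0,2)->W->(0,1) | ant2:(0,1)->E->(0,2)
  grid max=10 at (0,1)
Step 6: ant0:(0,2)->W->(0,1) | ant1:(0,1)->E->(0,2) | ant2:(0,2)->W->(0,1)
  grid max=13 at (0,1)
Final grid:
  0 13 10 0
  0 0 0 0
  0 0 0 0
  0 0 0 0
  0 0 0 0
Max pheromone 13 at (0,1)

Answer: (0,1)=13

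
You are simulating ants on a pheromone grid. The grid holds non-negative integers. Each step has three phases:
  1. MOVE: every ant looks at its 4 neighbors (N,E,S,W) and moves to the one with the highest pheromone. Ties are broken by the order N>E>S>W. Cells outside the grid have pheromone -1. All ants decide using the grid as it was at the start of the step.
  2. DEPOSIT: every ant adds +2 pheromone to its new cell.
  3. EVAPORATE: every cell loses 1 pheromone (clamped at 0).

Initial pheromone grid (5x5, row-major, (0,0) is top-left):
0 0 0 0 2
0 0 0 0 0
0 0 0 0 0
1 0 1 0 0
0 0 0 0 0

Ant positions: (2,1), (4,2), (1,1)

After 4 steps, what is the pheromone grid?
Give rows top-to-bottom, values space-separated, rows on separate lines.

After step 1: ants at (1,1),(3,2),(0,1)
  0 1 0 0 1
  0 1 0 0 0
  0 0 0 0 0
  0 0 2 0 0
  0 0 0 0 0
After step 2: ants at (0,1),(2,2),(1,1)
  0 2 0 0 0
  0 2 0 0 0
  0 0 1 0 0
  0 0 1 0 0
  0 0 0 0 0
After step 3: ants at (1,1),(3,2),(0,1)
  0 3 0 0 0
  0 3 0 0 0
  0 0 0 0 0
  0 0 2 0 0
  0 0 0 0 0
After step 4: ants at (0,1),(2,2),(1,1)
  0 4 0 0 0
  0 4 0 0 0
  0 0 1 0 0
  0 0 1 0 0
  0 0 0 0 0

0 4 0 0 0
0 4 0 0 0
0 0 1 0 0
0 0 1 0 0
0 0 0 0 0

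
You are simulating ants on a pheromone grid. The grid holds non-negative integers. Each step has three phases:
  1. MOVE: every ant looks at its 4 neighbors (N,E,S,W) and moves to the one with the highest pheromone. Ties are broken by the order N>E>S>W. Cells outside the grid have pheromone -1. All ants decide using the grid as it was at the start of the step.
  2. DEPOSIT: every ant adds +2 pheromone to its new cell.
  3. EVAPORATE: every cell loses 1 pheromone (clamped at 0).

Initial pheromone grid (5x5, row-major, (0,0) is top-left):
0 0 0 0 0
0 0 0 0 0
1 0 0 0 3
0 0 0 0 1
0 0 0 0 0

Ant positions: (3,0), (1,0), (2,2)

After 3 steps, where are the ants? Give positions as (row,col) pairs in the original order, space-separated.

Step 1: ant0:(3,0)->N->(2,0) | ant1:(1,0)->S->(2,0) | ant2:(2,2)->N->(1,2)
  grid max=4 at (2,0)
Step 2: ant0:(2,0)->N->(1,0) | ant1:(2,0)->N->(1,0) | ant2:(1,2)->N->(0,2)
  grid max=3 at (1,0)
Step 3: ant0:(1,0)->S->(2,0) | ant1:(1,0)->S->(2,0) | ant2:(0,2)->E->(0,3)
  grid max=6 at (2,0)

(2,0) (2,0) (0,3)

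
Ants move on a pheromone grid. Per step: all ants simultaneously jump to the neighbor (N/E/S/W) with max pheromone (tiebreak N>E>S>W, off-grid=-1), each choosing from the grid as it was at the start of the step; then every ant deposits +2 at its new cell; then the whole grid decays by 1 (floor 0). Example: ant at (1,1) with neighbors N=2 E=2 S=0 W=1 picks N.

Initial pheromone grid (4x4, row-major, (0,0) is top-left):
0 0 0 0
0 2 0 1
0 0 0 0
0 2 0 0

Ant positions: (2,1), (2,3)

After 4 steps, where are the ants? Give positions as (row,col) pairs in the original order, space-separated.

Step 1: ant0:(2,1)->N->(1,1) | ant1:(2,3)->N->(1,3)
  grid max=3 at (1,1)
Step 2: ant0:(1,1)->N->(0,1) | ant1:(1,3)->N->(0,3)
  grid max=2 at (1,1)
Step 3: ant0:(0,1)->S->(1,1) | ant1:(0,3)->S->(1,3)
  grid max=3 at (1,1)
Step 4: ant0:(1,1)->N->(0,1) | ant1:(1,3)->N->(0,3)
  grid max=2 at (1,1)

(0,1) (0,3)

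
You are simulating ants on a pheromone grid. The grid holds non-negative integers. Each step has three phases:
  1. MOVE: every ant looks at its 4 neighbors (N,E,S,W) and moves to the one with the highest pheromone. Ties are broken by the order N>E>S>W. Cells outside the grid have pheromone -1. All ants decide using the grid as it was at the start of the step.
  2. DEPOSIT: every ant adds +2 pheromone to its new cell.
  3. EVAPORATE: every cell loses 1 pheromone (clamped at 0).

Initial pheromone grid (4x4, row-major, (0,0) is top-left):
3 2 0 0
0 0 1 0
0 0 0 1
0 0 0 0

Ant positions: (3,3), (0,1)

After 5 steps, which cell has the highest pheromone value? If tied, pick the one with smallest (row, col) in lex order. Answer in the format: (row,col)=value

Step 1: ant0:(3,3)->N->(2,3) | ant1:(0,1)->W->(0,0)
  grid max=4 at (0,0)
Step 2: ant0:(2,3)->N->(1,3) | ant1:(0,0)->E->(0,1)
  grid max=3 at (0,0)
Step 3: ant0:(1,3)->S->(2,3) | ant1:(0,1)->W->(0,0)
  grid max=4 at (0,0)
Step 4: ant0:(2,3)->N->(1,3) | ant1:(0,0)->E->(0,1)
  grid max=3 at (0,0)
Step 5: ant0:(1,3)->S->(2,3) | ant1:(0,1)->W->(0,0)
  grid max=4 at (0,0)
Final grid:
  4 1 0 0
  0 0 0 0
  0 0 0 2
  0 0 0 0
Max pheromone 4 at (0,0)

Answer: (0,0)=4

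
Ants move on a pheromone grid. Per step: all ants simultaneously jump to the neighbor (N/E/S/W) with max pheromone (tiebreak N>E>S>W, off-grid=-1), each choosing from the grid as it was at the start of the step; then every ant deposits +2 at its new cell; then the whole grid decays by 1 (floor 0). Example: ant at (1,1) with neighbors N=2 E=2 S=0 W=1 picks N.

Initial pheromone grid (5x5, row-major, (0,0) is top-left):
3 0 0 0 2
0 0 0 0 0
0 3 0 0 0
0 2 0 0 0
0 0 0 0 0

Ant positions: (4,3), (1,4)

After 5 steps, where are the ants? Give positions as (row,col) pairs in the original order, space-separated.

Step 1: ant0:(4,3)->N->(3,3) | ant1:(1,4)->N->(0,4)
  grid max=3 at (0,4)
Step 2: ant0:(3,3)->N->(2,3) | ant1:(0,4)->S->(1,4)
  grid max=2 at (0,4)
Step 3: ant0:(2,3)->N->(1,3) | ant1:(1,4)->N->(0,4)
  grid max=3 at (0,4)
Step 4: ant0:(1,3)->N->(0,3) | ant1:(0,4)->S->(1,4)
  grid max=2 at (0,4)
Step 5: ant0:(0,3)->E->(0,4) | ant1:(1,4)->N->(0,4)
  grid max=5 at (0,4)

(0,4) (0,4)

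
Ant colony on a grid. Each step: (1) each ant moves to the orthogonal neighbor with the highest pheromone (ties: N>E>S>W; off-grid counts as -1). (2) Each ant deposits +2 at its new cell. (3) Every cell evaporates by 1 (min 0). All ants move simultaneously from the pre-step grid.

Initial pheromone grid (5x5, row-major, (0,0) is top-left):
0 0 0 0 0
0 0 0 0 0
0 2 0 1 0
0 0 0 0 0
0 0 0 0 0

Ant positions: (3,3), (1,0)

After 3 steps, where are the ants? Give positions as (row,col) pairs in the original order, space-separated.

Step 1: ant0:(3,3)->N->(2,3) | ant1:(1,0)->N->(0,0)
  grid max=2 at (2,3)
Step 2: ant0:(2,3)->N->(1,3) | ant1:(0,0)->E->(0,1)
  grid max=1 at (0,1)
Step 3: ant0:(1,3)->S->(2,3) | ant1:(0,1)->E->(0,2)
  grid max=2 at (2,3)

(2,3) (0,2)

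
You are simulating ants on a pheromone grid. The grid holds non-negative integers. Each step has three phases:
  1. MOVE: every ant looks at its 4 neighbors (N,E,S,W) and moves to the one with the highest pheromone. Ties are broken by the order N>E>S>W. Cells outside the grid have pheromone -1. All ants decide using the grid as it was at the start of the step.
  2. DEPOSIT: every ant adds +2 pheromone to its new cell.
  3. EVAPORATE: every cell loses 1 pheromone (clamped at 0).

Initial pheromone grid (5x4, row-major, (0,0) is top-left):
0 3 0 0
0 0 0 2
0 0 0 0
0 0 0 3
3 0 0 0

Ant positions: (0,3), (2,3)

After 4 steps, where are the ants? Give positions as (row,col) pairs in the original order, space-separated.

Step 1: ant0:(0,3)->S->(1,3) | ant1:(2,3)->S->(3,3)
  grid max=4 at (3,3)
Step 2: ant0:(1,3)->N->(0,3) | ant1:(3,3)->N->(2,3)
  grid max=3 at (3,3)
Step 3: ant0:(0,3)->S->(1,3) | ant1:(2,3)->S->(3,3)
  grid max=4 at (3,3)
Step 4: ant0:(1,3)->N->(0,3) | ant1:(3,3)->N->(2,3)
  grid max=3 at (3,3)

(0,3) (2,3)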